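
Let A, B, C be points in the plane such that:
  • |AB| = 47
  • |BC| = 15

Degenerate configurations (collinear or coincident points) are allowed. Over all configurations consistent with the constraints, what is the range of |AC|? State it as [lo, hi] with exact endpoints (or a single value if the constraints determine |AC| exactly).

|AB| ∈ {47}
|BC| ∈ {15}
|AC| ∈ [32, 62]

|AC| ∈ [32, 62]  (≈ [32.0000, 62.0000])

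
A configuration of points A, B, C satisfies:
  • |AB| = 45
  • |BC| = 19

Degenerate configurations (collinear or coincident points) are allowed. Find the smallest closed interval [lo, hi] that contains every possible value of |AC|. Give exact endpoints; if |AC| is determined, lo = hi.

|AC| ∈ [26, 64]  (≈ [26.0000, 64.0000])

|AB| ∈ {45}
|BC| ∈ {19}
|AC| ∈ [26, 64]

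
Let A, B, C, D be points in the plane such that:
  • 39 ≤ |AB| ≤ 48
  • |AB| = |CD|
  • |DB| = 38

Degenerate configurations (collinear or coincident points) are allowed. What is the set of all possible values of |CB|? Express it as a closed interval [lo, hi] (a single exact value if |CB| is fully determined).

|CB| ∈ [1, 86]  (≈ [1.0000, 86.0000])

|AB| ∈ [39, 48]
|BD| ∈ {38}
|CD| ∈ [39, 48]
|AD| ∈ [1, 86]
|BC| ∈ [1, 86]
|AC| ∈ [0, 134]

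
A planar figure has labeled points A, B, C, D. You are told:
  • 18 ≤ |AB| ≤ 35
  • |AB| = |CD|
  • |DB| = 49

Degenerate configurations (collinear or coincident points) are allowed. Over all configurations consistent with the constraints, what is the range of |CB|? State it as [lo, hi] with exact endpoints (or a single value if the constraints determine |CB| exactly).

|AB| ∈ [18, 35]
|BD| ∈ {49}
|CD| ∈ [18, 35]
|AD| ∈ [14, 84]
|BC| ∈ [14, 84]
|AC| ∈ [0, 119]

|CB| ∈ [14, 84]  (≈ [14.0000, 84.0000])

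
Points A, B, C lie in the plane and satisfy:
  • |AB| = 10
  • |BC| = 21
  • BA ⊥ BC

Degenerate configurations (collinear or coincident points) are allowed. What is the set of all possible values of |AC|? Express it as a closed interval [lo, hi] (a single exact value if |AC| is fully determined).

|AC| = √(541)  (≈ 23.2594)

|AB| ∈ {10}
|BC| ∈ {21}
|AC| ∈ {√(541)}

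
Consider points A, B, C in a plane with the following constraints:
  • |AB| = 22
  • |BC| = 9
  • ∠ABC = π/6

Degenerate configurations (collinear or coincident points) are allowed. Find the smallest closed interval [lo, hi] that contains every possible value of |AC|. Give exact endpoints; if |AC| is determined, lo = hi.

|AC| = √(565 - 198·√(3))  (≈ 14.9015)

|AB| ∈ {22}
|BC| ∈ {9}
|AC| ∈ {√(565 - 198·√(3))}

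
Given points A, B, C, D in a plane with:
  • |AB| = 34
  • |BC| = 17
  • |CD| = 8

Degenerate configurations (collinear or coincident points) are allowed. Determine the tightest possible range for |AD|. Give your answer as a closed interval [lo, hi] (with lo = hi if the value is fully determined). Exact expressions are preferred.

|AB| ∈ {34}
|BC| ∈ {17}
|CD| ∈ {8}
|AC| ∈ [17, 51]
|BD| ∈ [9, 25]
|AD| ∈ [9, 59]

|AD| ∈ [9, 59]  (≈ [9.0000, 59.0000])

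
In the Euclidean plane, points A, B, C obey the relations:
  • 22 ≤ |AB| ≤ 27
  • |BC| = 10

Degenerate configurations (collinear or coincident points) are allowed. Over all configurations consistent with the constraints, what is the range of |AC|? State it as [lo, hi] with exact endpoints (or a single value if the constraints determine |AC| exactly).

|AC| ∈ [12, 37]  (≈ [12.0000, 37.0000])

|AB| ∈ [22, 27]
|BC| ∈ {10}
|AC| ∈ [12, 37]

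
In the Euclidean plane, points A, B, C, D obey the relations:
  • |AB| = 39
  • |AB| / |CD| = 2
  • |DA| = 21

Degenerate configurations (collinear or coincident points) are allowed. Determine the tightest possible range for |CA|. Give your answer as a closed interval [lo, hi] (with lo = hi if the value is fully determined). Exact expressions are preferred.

|CA| ∈ [3/2, 81/2]  (≈ [1.5000, 40.5000])

|AB| ∈ {39}
|AD| ∈ {21}
|CD| ∈ {39/2}
|BD| ∈ [18, 60]
|AC| ∈ [3/2, 81/2]
|BC| ∈ [0, 159/2]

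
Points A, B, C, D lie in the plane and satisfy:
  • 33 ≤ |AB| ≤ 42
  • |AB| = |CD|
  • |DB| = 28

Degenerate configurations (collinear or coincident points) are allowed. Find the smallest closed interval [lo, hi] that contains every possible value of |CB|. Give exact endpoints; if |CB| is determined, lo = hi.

|AB| ∈ [33, 42]
|BD| ∈ {28}
|CD| ∈ [33, 42]
|AD| ∈ [5, 70]
|BC| ∈ [5, 70]
|AC| ∈ [0, 112]

|CB| ∈ [5, 70]  (≈ [5.0000, 70.0000])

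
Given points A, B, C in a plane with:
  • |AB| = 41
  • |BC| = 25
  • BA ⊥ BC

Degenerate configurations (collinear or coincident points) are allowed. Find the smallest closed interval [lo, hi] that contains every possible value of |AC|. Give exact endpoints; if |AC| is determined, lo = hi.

|AB| ∈ {41}
|BC| ∈ {25}
|AC| ∈ {√(2306)}

|AC| = √(2306)  (≈ 48.0208)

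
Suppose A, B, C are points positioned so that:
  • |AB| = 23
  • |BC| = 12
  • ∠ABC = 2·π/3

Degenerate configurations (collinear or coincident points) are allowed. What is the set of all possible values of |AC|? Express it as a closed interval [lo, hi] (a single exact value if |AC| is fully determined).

|AC| = √(949)  (≈ 30.8058)

|AB| ∈ {23}
|BC| ∈ {12}
|AC| ∈ {√(949)}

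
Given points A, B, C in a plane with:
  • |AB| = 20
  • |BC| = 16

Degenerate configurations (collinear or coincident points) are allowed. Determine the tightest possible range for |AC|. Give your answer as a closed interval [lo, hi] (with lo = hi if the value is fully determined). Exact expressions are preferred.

|AC| ∈ [4, 36]  (≈ [4.0000, 36.0000])

|AB| ∈ {20}
|BC| ∈ {16}
|AC| ∈ [4, 36]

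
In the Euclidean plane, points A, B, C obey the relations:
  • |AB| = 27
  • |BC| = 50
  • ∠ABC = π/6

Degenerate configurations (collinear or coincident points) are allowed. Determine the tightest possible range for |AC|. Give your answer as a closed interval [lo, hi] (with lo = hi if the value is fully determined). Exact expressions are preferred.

|AC| = √(3229 - 1350·√(3))  (≈ 29.8451)

|AB| ∈ {27}
|BC| ∈ {50}
|AC| ∈ {√(3229 - 1350·√(3))}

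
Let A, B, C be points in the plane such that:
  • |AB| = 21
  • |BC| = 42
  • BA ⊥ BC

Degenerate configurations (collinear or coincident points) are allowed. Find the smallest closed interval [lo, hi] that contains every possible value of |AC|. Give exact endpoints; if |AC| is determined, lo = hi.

|AB| ∈ {21}
|BC| ∈ {42}
|AC| ∈ {21·√(5)}

|AC| = 21·√(5)  (≈ 46.9574)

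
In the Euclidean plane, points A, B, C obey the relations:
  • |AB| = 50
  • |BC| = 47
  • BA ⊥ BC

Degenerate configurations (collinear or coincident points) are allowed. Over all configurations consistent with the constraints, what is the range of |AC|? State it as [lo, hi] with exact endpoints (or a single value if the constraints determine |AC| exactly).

|AB| ∈ {50}
|BC| ∈ {47}
|AC| ∈ {√(4709)}

|AC| = √(4709)  (≈ 68.6222)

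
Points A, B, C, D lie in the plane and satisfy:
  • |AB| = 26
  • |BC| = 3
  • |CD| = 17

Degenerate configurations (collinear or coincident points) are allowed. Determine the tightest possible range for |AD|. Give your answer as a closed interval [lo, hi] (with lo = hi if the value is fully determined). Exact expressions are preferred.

|AB| ∈ {26}
|BC| ∈ {3}
|CD| ∈ {17}
|AC| ∈ [23, 29]
|BD| ∈ [14, 20]
|AD| ∈ [6, 46]

|AD| ∈ [6, 46]  (≈ [6.0000, 46.0000])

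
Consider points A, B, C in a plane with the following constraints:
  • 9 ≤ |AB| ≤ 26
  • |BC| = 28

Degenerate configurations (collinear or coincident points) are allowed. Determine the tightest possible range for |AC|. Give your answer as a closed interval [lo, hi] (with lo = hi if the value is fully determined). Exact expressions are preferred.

|AB| ∈ [9, 26]
|BC| ∈ {28}
|AC| ∈ [2, 54]

|AC| ∈ [2, 54]  (≈ [2.0000, 54.0000])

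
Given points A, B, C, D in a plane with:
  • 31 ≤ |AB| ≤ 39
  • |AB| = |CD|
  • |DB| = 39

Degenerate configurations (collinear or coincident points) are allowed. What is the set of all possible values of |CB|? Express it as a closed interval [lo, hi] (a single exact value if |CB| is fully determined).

|CB| ∈ [0, 78]  (≈ [0.0000, 78.0000])

|AB| ∈ [31, 39]
|BD| ∈ {39}
|CD| ∈ [31, 39]
|AD| ∈ [0, 78]
|BC| ∈ [0, 78]
|AC| ∈ [0, 117]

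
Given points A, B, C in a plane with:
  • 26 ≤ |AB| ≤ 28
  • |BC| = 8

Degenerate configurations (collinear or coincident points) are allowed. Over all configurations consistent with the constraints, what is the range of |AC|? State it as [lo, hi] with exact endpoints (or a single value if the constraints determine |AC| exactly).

|AC| ∈ [18, 36]  (≈ [18.0000, 36.0000])

|AB| ∈ [26, 28]
|BC| ∈ {8}
|AC| ∈ [18, 36]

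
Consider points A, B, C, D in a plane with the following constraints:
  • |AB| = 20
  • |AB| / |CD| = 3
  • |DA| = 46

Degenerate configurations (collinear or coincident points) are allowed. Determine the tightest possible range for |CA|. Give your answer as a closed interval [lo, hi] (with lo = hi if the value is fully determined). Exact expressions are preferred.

|AB| ∈ {20}
|AD| ∈ {46}
|CD| ∈ {20/3}
|BD| ∈ [26, 66]
|AC| ∈ [118/3, 158/3]
|BC| ∈ [58/3, 218/3]

|CA| ∈ [118/3, 158/3]  (≈ [39.3333, 52.6667])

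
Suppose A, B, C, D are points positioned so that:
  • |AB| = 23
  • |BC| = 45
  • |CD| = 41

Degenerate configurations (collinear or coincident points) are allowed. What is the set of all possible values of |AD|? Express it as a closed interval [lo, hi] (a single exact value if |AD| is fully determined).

|AD| ∈ [0, 109]  (≈ [0.0000, 109.0000])

|AB| ∈ {23}
|BC| ∈ {45}
|CD| ∈ {41}
|AC| ∈ [22, 68]
|BD| ∈ [4, 86]
|AD| ∈ [0, 109]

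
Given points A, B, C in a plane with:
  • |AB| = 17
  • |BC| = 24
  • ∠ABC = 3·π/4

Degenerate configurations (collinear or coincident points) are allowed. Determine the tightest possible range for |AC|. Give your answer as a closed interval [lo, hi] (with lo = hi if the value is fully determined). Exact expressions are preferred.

|AB| ∈ {17}
|BC| ∈ {24}
|AC| ∈ {√(408·√(2) + 865)}

|AC| = √(408·√(2) + 865)  (≈ 37.9737)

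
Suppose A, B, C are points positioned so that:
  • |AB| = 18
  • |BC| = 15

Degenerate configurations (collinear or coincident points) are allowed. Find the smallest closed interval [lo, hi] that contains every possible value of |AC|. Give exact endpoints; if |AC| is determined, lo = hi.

|AC| ∈ [3, 33]  (≈ [3.0000, 33.0000])

|AB| ∈ {18}
|BC| ∈ {15}
|AC| ∈ [3, 33]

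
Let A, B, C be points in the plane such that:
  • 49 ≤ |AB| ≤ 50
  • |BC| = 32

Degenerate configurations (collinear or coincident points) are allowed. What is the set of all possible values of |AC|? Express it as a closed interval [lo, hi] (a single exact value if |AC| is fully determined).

|AC| ∈ [17, 82]  (≈ [17.0000, 82.0000])

|AB| ∈ [49, 50]
|BC| ∈ {32}
|AC| ∈ [17, 82]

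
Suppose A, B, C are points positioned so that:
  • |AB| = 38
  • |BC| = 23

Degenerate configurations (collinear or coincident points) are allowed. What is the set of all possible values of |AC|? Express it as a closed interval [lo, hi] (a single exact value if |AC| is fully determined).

|AC| ∈ [15, 61]  (≈ [15.0000, 61.0000])

|AB| ∈ {38}
|BC| ∈ {23}
|AC| ∈ [15, 61]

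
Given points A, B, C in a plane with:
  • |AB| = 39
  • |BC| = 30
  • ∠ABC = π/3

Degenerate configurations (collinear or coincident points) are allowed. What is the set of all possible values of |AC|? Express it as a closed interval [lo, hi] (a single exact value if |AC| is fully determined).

|AC| = 3·√(139)  (≈ 35.3695)

|AB| ∈ {39}
|BC| ∈ {30}
|AC| ∈ {3·√(139)}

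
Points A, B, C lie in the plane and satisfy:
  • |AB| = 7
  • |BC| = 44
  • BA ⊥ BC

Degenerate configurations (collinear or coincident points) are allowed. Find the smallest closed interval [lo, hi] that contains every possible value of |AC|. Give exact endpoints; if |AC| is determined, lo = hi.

|AC| = √(1985)  (≈ 44.5533)

|AB| ∈ {7}
|BC| ∈ {44}
|AC| ∈ {√(1985)}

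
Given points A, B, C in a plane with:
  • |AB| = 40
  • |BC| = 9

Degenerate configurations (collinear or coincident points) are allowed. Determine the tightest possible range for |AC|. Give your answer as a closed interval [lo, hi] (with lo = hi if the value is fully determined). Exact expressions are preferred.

|AB| ∈ {40}
|BC| ∈ {9}
|AC| ∈ [31, 49]

|AC| ∈ [31, 49]  (≈ [31.0000, 49.0000])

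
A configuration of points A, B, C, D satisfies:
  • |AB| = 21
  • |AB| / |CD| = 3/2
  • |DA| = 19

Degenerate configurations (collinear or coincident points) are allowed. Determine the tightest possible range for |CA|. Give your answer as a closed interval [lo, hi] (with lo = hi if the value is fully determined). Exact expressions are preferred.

|AB| ∈ {21}
|AD| ∈ {19}
|CD| ∈ {14}
|BD| ∈ [2, 40]
|AC| ∈ [5, 33]
|BC| ∈ [0, 54]

|CA| ∈ [5, 33]  (≈ [5.0000, 33.0000])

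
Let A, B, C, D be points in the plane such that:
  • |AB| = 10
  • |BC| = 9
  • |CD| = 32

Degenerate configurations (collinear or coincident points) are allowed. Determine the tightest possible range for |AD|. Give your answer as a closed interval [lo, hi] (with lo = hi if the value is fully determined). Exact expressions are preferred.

|AD| ∈ [13, 51]  (≈ [13.0000, 51.0000])

|AB| ∈ {10}
|BC| ∈ {9}
|CD| ∈ {32}
|AC| ∈ [1, 19]
|BD| ∈ [23, 41]
|AD| ∈ [13, 51]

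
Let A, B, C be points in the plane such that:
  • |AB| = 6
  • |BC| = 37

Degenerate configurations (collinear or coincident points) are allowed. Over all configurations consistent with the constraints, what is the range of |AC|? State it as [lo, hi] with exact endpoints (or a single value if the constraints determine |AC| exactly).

|AC| ∈ [31, 43]  (≈ [31.0000, 43.0000])

|AB| ∈ {6}
|BC| ∈ {37}
|AC| ∈ [31, 43]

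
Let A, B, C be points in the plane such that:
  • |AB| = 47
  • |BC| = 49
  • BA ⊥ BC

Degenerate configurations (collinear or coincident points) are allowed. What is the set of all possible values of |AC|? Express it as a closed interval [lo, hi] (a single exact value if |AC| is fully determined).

|AB| ∈ {47}
|BC| ∈ {49}
|AC| ∈ {√(4610)}

|AC| = √(4610)  (≈ 67.8970)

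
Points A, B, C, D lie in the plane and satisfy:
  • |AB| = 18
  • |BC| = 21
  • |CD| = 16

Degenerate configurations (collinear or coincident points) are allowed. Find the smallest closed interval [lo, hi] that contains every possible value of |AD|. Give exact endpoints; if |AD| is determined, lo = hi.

|AB| ∈ {18}
|BC| ∈ {21}
|CD| ∈ {16}
|AC| ∈ [3, 39]
|BD| ∈ [5, 37]
|AD| ∈ [0, 55]

|AD| ∈ [0, 55]  (≈ [0.0000, 55.0000])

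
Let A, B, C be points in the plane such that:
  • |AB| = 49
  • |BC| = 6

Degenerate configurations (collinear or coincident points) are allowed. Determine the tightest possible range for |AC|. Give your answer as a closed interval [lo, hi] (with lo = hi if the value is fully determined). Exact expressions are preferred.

|AB| ∈ {49}
|BC| ∈ {6}
|AC| ∈ [43, 55]

|AC| ∈ [43, 55]  (≈ [43.0000, 55.0000])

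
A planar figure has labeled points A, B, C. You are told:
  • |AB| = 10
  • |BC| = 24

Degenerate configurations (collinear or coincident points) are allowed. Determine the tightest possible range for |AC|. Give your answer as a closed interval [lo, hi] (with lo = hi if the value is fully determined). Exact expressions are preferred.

|AB| ∈ {10}
|BC| ∈ {24}
|AC| ∈ [14, 34]

|AC| ∈ [14, 34]  (≈ [14.0000, 34.0000])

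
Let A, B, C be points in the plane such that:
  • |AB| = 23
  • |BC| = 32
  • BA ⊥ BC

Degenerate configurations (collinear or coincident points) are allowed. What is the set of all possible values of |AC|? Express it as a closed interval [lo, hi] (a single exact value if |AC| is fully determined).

|AB| ∈ {23}
|BC| ∈ {32}
|AC| ∈ {√(1553)}

|AC| = √(1553)  (≈ 39.4081)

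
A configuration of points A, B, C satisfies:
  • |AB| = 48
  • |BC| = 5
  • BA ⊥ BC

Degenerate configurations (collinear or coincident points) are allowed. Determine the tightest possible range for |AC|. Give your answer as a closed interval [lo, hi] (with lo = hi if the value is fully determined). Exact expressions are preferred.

|AC| = √(2329)  (≈ 48.2597)

|AB| ∈ {48}
|BC| ∈ {5}
|AC| ∈ {√(2329)}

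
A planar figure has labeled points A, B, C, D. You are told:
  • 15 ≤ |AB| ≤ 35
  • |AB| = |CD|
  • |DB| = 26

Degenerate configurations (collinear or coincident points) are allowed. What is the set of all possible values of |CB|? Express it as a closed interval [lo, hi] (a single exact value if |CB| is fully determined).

|CB| ∈ [0, 61]  (≈ [0.0000, 61.0000])

|AB| ∈ [15, 35]
|BD| ∈ {26}
|CD| ∈ [15, 35]
|AD| ∈ [0, 61]
|BC| ∈ [0, 61]
|AC| ∈ [0, 96]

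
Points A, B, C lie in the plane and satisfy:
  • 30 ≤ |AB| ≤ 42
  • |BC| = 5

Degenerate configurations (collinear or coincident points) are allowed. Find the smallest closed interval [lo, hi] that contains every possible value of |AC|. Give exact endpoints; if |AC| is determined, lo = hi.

|AC| ∈ [25, 47]  (≈ [25.0000, 47.0000])

|AB| ∈ [30, 42]
|BC| ∈ {5}
|AC| ∈ [25, 47]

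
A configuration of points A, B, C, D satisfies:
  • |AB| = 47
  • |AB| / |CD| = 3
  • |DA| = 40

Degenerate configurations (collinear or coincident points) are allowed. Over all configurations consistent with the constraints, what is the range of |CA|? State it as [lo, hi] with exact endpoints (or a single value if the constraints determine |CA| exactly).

|AB| ∈ {47}
|AD| ∈ {40}
|CD| ∈ {47/3}
|BD| ∈ [7, 87]
|AC| ∈ [73/3, 167/3]
|BC| ∈ [0, 308/3]

|CA| ∈ [73/3, 167/3]  (≈ [24.3333, 55.6667])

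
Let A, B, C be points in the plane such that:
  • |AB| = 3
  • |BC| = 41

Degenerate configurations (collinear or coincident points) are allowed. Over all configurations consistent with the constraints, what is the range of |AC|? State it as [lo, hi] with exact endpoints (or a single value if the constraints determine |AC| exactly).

|AB| ∈ {3}
|BC| ∈ {41}
|AC| ∈ [38, 44]

|AC| ∈ [38, 44]  (≈ [38.0000, 44.0000])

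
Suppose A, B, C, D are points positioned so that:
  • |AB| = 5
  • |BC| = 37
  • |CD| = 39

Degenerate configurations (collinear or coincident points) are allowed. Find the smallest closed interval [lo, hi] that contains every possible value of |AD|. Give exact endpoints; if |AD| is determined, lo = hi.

|AB| ∈ {5}
|BC| ∈ {37}
|CD| ∈ {39}
|AC| ∈ [32, 42]
|BD| ∈ [2, 76]
|AD| ∈ [0, 81]

|AD| ∈ [0, 81]  (≈ [0.0000, 81.0000])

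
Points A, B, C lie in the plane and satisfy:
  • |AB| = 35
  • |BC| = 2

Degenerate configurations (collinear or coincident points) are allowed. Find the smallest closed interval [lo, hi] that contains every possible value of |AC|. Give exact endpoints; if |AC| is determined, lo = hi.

|AC| ∈ [33, 37]  (≈ [33.0000, 37.0000])

|AB| ∈ {35}
|BC| ∈ {2}
|AC| ∈ [33, 37]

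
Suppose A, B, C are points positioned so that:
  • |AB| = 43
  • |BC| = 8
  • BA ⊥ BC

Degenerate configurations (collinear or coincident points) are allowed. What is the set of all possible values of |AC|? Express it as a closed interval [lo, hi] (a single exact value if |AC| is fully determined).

|AC| = √(1913)  (≈ 43.7379)

|AB| ∈ {43}
|BC| ∈ {8}
|AC| ∈ {√(1913)}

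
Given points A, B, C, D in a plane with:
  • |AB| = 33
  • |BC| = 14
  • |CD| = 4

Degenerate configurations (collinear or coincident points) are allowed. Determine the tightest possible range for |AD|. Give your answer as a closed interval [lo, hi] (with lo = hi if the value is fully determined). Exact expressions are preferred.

|AD| ∈ [15, 51]  (≈ [15.0000, 51.0000])

|AB| ∈ {33}
|BC| ∈ {14}
|CD| ∈ {4}
|AC| ∈ [19, 47]
|BD| ∈ [10, 18]
|AD| ∈ [15, 51]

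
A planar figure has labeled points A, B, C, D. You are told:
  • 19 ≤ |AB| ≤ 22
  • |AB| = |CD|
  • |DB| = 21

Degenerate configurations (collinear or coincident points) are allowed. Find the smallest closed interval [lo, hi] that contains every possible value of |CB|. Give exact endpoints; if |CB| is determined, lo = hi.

|AB| ∈ [19, 22]
|BD| ∈ {21}
|CD| ∈ [19, 22]
|AD| ∈ [0, 43]
|BC| ∈ [0, 43]
|AC| ∈ [0, 65]

|CB| ∈ [0, 43]  (≈ [0.0000, 43.0000])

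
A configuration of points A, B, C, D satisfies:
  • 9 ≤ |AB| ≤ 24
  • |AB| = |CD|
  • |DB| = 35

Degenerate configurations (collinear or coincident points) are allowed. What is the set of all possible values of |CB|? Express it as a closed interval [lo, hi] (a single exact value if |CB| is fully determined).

|CB| ∈ [11, 59]  (≈ [11.0000, 59.0000])

|AB| ∈ [9, 24]
|BD| ∈ {35}
|CD| ∈ [9, 24]
|AD| ∈ [11, 59]
|BC| ∈ [11, 59]
|AC| ∈ [0, 83]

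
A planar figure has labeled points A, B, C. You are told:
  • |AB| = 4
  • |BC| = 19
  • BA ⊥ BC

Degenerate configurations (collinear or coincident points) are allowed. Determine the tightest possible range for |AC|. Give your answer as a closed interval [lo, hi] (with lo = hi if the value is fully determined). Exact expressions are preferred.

|AC| = √(377)  (≈ 19.4165)

|AB| ∈ {4}
|BC| ∈ {19}
|AC| ∈ {√(377)}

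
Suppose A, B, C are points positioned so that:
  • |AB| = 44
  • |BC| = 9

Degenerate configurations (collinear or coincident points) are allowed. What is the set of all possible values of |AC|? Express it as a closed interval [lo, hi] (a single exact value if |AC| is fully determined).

|AB| ∈ {44}
|BC| ∈ {9}
|AC| ∈ [35, 53]

|AC| ∈ [35, 53]  (≈ [35.0000, 53.0000])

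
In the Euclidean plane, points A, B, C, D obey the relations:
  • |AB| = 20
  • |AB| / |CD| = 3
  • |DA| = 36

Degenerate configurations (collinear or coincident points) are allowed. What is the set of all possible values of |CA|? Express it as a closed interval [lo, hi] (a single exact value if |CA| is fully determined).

|CA| ∈ [88/3, 128/3]  (≈ [29.3333, 42.6667])

|AB| ∈ {20}
|AD| ∈ {36}
|CD| ∈ {20/3}
|BD| ∈ [16, 56]
|AC| ∈ [88/3, 128/3]
|BC| ∈ [28/3, 188/3]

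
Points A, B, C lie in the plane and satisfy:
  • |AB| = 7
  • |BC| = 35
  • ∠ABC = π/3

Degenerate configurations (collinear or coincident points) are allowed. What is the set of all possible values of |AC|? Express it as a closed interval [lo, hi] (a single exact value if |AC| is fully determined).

|AB| ∈ {7}
|BC| ∈ {35}
|AC| ∈ {7·√(21)}

|AC| = 7·√(21)  (≈ 32.0780)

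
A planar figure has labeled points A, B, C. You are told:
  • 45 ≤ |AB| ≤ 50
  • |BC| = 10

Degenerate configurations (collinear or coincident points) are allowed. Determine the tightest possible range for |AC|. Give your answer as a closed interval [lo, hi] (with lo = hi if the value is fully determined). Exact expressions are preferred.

|AB| ∈ [45, 50]
|BC| ∈ {10}
|AC| ∈ [35, 60]

|AC| ∈ [35, 60]  (≈ [35.0000, 60.0000])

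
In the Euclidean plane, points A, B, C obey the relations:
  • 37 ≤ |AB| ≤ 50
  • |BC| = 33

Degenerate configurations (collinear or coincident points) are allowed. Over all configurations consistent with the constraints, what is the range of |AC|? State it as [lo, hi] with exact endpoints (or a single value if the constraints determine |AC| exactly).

|AB| ∈ [37, 50]
|BC| ∈ {33}
|AC| ∈ [4, 83]

|AC| ∈ [4, 83]  (≈ [4.0000, 83.0000])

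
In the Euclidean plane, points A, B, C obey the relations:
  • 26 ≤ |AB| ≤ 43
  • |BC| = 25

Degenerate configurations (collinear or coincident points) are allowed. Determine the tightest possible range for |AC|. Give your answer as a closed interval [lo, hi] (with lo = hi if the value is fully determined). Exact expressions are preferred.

|AB| ∈ [26, 43]
|BC| ∈ {25}
|AC| ∈ [1, 68]

|AC| ∈ [1, 68]  (≈ [1.0000, 68.0000])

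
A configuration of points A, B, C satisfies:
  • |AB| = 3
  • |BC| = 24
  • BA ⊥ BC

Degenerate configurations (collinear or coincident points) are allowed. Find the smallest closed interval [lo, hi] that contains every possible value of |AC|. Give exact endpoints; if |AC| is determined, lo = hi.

|AB| ∈ {3}
|BC| ∈ {24}
|AC| ∈ {3·√(65)}

|AC| = 3·√(65)  (≈ 24.1868)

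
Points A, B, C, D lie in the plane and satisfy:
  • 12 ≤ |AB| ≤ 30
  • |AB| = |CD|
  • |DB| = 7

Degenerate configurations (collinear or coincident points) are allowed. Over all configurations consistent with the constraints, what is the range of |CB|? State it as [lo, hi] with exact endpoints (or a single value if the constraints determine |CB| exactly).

|AB| ∈ [12, 30]
|BD| ∈ {7}
|CD| ∈ [12, 30]
|AD| ∈ [5, 37]
|BC| ∈ [5, 37]
|AC| ∈ [0, 67]

|CB| ∈ [5, 37]  (≈ [5.0000, 37.0000])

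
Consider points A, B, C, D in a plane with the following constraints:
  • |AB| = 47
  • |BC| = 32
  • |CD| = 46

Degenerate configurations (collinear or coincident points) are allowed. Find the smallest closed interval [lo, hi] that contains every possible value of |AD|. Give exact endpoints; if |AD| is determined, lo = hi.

|AB| ∈ {47}
|BC| ∈ {32}
|CD| ∈ {46}
|AC| ∈ [15, 79]
|BD| ∈ [14, 78]
|AD| ∈ [0, 125]

|AD| ∈ [0, 125]  (≈ [0.0000, 125.0000])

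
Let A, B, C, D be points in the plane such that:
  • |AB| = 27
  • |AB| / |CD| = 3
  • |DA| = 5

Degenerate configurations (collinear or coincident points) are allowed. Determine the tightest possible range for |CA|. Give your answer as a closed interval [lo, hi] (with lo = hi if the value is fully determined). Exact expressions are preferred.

|CA| ∈ [4, 14]  (≈ [4.0000, 14.0000])

|AB| ∈ {27}
|AD| ∈ {5}
|CD| ∈ {9}
|BD| ∈ [22, 32]
|AC| ∈ [4, 14]
|BC| ∈ [13, 41]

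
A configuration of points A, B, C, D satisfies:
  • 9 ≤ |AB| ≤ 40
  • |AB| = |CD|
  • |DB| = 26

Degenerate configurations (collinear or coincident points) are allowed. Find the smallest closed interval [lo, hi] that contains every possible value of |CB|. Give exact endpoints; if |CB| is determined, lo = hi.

|CB| ∈ [0, 66]  (≈ [0.0000, 66.0000])

|AB| ∈ [9, 40]
|BD| ∈ {26}
|CD| ∈ [9, 40]
|AD| ∈ [0, 66]
|BC| ∈ [0, 66]
|AC| ∈ [0, 106]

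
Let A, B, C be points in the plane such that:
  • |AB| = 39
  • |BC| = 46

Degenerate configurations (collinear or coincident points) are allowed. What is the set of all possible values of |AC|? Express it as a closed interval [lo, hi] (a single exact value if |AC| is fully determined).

|AC| ∈ [7, 85]  (≈ [7.0000, 85.0000])

|AB| ∈ {39}
|BC| ∈ {46}
|AC| ∈ [7, 85]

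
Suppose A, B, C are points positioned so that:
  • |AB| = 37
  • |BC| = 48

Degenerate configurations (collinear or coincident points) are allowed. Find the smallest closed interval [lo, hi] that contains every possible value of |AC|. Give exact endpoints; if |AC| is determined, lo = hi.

|AB| ∈ {37}
|BC| ∈ {48}
|AC| ∈ [11, 85]

|AC| ∈ [11, 85]  (≈ [11.0000, 85.0000])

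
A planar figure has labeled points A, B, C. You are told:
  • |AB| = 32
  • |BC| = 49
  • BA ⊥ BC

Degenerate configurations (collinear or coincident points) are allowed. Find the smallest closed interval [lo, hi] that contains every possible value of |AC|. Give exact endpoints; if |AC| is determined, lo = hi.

|AC| = 5·√(137)  (≈ 58.5235)

|AB| ∈ {32}
|BC| ∈ {49}
|AC| ∈ {5·√(137)}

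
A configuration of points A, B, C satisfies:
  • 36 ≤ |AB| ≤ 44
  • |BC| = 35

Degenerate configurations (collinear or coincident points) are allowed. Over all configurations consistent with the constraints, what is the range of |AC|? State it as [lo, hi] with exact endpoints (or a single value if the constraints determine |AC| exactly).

|AB| ∈ [36, 44]
|BC| ∈ {35}
|AC| ∈ [1, 79]

|AC| ∈ [1, 79]  (≈ [1.0000, 79.0000])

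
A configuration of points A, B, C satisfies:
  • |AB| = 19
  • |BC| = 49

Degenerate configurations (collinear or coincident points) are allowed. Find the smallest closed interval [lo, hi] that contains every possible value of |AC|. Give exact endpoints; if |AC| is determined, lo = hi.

|AC| ∈ [30, 68]  (≈ [30.0000, 68.0000])

|AB| ∈ {19}
|BC| ∈ {49}
|AC| ∈ [30, 68]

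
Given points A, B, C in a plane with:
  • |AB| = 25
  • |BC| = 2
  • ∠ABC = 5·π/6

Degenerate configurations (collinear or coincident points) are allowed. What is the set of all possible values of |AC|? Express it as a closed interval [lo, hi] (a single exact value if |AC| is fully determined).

|AC| = √(50·√(3) + 629)  (≈ 26.7507)

|AB| ∈ {25}
|BC| ∈ {2}
|AC| ∈ {√(50·√(3) + 629)}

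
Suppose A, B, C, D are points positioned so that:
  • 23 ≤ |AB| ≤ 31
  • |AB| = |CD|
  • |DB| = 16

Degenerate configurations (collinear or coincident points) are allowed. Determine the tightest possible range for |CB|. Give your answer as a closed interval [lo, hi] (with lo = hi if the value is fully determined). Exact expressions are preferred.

|AB| ∈ [23, 31]
|BD| ∈ {16}
|CD| ∈ [23, 31]
|AD| ∈ [7, 47]
|BC| ∈ [7, 47]
|AC| ∈ [0, 78]

|CB| ∈ [7, 47]  (≈ [7.0000, 47.0000])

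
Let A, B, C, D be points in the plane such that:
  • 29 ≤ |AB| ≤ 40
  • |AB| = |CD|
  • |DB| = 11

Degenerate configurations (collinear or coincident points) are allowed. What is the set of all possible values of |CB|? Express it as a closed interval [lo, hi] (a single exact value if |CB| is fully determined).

|AB| ∈ [29, 40]
|BD| ∈ {11}
|CD| ∈ [29, 40]
|AD| ∈ [18, 51]
|BC| ∈ [18, 51]
|AC| ∈ [0, 91]

|CB| ∈ [18, 51]  (≈ [18.0000, 51.0000])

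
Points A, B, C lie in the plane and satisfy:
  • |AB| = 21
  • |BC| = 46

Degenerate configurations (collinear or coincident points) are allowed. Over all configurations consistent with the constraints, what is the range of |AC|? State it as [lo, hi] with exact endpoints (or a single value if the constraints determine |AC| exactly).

|AB| ∈ {21}
|BC| ∈ {46}
|AC| ∈ [25, 67]

|AC| ∈ [25, 67]  (≈ [25.0000, 67.0000])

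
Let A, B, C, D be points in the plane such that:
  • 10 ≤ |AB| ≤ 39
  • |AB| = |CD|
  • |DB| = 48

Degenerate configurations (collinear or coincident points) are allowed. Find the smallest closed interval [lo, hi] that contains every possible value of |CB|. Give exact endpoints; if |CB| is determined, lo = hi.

|AB| ∈ [10, 39]
|BD| ∈ {48}
|CD| ∈ [10, 39]
|AD| ∈ [9, 87]
|BC| ∈ [9, 87]
|AC| ∈ [0, 126]

|CB| ∈ [9, 87]  (≈ [9.0000, 87.0000])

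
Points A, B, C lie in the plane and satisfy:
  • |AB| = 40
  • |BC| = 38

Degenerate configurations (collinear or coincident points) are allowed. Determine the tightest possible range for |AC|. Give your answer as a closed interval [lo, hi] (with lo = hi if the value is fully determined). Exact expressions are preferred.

|AB| ∈ {40}
|BC| ∈ {38}
|AC| ∈ [2, 78]

|AC| ∈ [2, 78]  (≈ [2.0000, 78.0000])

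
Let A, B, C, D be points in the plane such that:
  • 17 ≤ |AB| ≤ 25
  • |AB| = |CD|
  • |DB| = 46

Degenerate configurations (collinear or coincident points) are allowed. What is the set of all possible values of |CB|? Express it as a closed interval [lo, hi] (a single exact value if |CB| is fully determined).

|AB| ∈ [17, 25]
|BD| ∈ {46}
|CD| ∈ [17, 25]
|AD| ∈ [21, 71]
|BC| ∈ [21, 71]
|AC| ∈ [0, 96]

|CB| ∈ [21, 71]  (≈ [21.0000, 71.0000])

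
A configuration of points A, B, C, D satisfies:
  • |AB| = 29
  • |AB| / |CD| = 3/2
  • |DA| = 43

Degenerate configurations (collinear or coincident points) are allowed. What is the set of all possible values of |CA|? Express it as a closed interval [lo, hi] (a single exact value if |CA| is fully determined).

|CA| ∈ [71/3, 187/3]  (≈ [23.6667, 62.3333])

|AB| ∈ {29}
|AD| ∈ {43}
|CD| ∈ {58/3}
|BD| ∈ [14, 72]
|AC| ∈ [71/3, 187/3]
|BC| ∈ [0, 274/3]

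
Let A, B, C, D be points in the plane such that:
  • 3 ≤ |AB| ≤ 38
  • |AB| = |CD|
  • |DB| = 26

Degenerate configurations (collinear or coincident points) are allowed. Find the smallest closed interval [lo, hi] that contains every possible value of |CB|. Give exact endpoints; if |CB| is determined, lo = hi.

|AB| ∈ [3, 38]
|BD| ∈ {26}
|CD| ∈ [3, 38]
|AD| ∈ [0, 64]
|BC| ∈ [0, 64]
|AC| ∈ [0, 102]

|CB| ∈ [0, 64]  (≈ [0.0000, 64.0000])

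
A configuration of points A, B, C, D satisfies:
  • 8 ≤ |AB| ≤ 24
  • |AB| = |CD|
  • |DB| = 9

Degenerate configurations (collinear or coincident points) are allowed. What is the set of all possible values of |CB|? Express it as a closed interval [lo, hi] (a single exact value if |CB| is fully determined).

|AB| ∈ [8, 24]
|BD| ∈ {9}
|CD| ∈ [8, 24]
|AD| ∈ [0, 33]
|BC| ∈ [0, 33]
|AC| ∈ [0, 57]

|CB| ∈ [0, 33]  (≈ [0.0000, 33.0000])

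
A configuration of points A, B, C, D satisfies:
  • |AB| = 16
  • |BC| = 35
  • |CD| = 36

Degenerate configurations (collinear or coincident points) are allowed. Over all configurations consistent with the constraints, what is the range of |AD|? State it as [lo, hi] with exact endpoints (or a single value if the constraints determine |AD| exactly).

|AB| ∈ {16}
|BC| ∈ {35}
|CD| ∈ {36}
|AC| ∈ [19, 51]
|BD| ∈ [1, 71]
|AD| ∈ [0, 87]

|AD| ∈ [0, 87]  (≈ [0.0000, 87.0000])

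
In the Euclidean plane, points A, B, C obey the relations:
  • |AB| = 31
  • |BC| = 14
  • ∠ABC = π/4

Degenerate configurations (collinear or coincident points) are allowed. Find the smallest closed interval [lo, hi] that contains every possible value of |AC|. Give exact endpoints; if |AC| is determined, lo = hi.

|AC| = √(1157 - 434·√(2))  (≈ 23.3073)

|AB| ∈ {31}
|BC| ∈ {14}
|AC| ∈ {√(1157 - 434·√(2))}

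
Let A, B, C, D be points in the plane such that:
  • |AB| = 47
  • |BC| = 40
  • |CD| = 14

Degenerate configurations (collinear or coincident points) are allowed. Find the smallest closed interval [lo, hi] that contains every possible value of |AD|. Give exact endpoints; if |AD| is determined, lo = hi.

|AD| ∈ [0, 101]  (≈ [0.0000, 101.0000])

|AB| ∈ {47}
|BC| ∈ {40}
|CD| ∈ {14}
|AC| ∈ [7, 87]
|BD| ∈ [26, 54]
|AD| ∈ [0, 101]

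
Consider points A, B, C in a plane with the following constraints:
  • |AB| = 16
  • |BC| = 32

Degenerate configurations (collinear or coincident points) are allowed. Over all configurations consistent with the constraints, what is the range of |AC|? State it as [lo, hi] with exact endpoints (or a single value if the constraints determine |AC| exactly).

|AB| ∈ {16}
|BC| ∈ {32}
|AC| ∈ [16, 48]

|AC| ∈ [16, 48]  (≈ [16.0000, 48.0000])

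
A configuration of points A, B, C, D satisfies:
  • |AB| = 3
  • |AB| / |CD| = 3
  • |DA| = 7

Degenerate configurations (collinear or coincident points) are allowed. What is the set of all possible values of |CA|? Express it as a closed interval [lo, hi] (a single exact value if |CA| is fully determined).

|AB| ∈ {3}
|AD| ∈ {7}
|CD| ∈ {1}
|BD| ∈ [4, 10]
|AC| ∈ [6, 8]
|BC| ∈ [3, 11]

|CA| ∈ [6, 8]  (≈ [6.0000, 8.0000])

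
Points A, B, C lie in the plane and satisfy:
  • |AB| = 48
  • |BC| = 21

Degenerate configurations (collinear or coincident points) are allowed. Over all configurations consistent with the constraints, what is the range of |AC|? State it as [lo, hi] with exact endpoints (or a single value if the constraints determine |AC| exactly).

|AC| ∈ [27, 69]  (≈ [27.0000, 69.0000])

|AB| ∈ {48}
|BC| ∈ {21}
|AC| ∈ [27, 69]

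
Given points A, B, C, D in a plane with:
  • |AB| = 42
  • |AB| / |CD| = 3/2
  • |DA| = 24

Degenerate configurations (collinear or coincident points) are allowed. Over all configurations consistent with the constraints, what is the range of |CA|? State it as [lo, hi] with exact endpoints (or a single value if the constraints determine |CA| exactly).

|CA| ∈ [4, 52]  (≈ [4.0000, 52.0000])

|AB| ∈ {42}
|AD| ∈ {24}
|CD| ∈ {28}
|BD| ∈ [18, 66]
|AC| ∈ [4, 52]
|BC| ∈ [0, 94]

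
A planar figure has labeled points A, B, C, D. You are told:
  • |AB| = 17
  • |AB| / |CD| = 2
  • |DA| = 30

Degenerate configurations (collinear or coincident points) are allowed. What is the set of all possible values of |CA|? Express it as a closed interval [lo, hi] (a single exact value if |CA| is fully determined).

|AB| ∈ {17}
|AD| ∈ {30}
|CD| ∈ {17/2}
|BD| ∈ [13, 47]
|AC| ∈ [43/2, 77/2]
|BC| ∈ [9/2, 111/2]

|CA| ∈ [43/2, 77/2]  (≈ [21.5000, 38.5000])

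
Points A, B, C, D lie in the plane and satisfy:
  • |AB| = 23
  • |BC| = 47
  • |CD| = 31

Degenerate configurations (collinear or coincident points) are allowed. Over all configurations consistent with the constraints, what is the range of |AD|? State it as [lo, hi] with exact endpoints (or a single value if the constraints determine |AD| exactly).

|AD| ∈ [0, 101]  (≈ [0.0000, 101.0000])

|AB| ∈ {23}
|BC| ∈ {47}
|CD| ∈ {31}
|AC| ∈ [24, 70]
|BD| ∈ [16, 78]
|AD| ∈ [0, 101]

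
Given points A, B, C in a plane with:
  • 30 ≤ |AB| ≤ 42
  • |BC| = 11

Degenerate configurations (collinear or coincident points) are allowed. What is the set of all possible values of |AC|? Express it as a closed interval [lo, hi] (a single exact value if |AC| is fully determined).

|AB| ∈ [30, 42]
|BC| ∈ {11}
|AC| ∈ [19, 53]

|AC| ∈ [19, 53]  (≈ [19.0000, 53.0000])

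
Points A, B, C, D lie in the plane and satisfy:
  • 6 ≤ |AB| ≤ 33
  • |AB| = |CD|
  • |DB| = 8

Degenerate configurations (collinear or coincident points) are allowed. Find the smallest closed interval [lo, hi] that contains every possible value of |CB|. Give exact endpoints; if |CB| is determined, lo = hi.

|AB| ∈ [6, 33]
|BD| ∈ {8}
|CD| ∈ [6, 33]
|AD| ∈ [0, 41]
|BC| ∈ [0, 41]
|AC| ∈ [0, 74]

|CB| ∈ [0, 41]  (≈ [0.0000, 41.0000])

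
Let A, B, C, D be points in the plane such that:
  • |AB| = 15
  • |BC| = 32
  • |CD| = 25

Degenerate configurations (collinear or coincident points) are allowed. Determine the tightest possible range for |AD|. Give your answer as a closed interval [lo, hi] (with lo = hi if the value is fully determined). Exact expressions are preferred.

|AB| ∈ {15}
|BC| ∈ {32}
|CD| ∈ {25}
|AC| ∈ [17, 47]
|BD| ∈ [7, 57]
|AD| ∈ [0, 72]

|AD| ∈ [0, 72]  (≈ [0.0000, 72.0000])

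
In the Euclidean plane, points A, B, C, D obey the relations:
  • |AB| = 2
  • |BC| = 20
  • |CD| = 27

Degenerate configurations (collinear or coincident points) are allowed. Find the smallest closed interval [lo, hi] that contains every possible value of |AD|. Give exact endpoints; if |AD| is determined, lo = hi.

|AD| ∈ [5, 49]  (≈ [5.0000, 49.0000])

|AB| ∈ {2}
|BC| ∈ {20}
|CD| ∈ {27}
|AC| ∈ [18, 22]
|BD| ∈ [7, 47]
|AD| ∈ [5, 49]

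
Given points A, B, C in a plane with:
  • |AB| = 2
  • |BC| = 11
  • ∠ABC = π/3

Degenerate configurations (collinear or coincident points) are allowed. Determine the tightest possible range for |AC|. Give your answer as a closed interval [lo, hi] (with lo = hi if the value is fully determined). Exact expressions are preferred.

|AB| ∈ {2}
|BC| ∈ {11}
|AC| ∈ {√(103)}

|AC| = √(103)  (≈ 10.1489)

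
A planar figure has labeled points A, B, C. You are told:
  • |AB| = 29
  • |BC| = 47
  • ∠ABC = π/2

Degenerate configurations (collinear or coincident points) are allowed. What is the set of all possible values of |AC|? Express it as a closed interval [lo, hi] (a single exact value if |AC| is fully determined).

|AC| = 5·√(122)  (≈ 55.2268)

|AB| ∈ {29}
|BC| ∈ {47}
|AC| ∈ {5·√(122)}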